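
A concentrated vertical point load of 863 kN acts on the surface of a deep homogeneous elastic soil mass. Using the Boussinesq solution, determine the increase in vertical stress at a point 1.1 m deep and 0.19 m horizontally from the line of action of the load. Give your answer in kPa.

Boussinesq vertical stress below a point load on an elastic half-space:
Δσ_z = 3P/(2πz²) · [1 + (r/z)²]^(−5/2)
r/z = 0.19/1.1 = 0.17273; [1+(r/z)²]^(−5/2) = 0.92914.
Δσ_z = 3×863/(2π×1.1²) × 0.92914 = 340.54 × 0.92914 = 316.4 kPa

Δσ_z ≈ 316 kPa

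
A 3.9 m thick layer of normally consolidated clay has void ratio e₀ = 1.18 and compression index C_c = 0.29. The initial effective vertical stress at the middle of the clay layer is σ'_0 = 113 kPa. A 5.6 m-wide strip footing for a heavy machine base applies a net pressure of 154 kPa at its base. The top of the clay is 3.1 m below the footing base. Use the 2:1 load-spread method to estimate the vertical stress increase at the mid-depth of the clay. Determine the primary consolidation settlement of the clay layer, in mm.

Mid-depth of clay below the footing base: z = 3.1 + 3.9/2 = 5.05 m.
Stress increase at mid-clay by the 2:1 spreading method:
Δσ = qB/(B+z) = 154×5.6/(5.6+5.05) = 80.977 kPa
Final effective stress: σ'_f = σ'_0 + Δσ = 113 + 80.977 = 193.98 kPa.
Normally consolidated clay, so the full stress increment lies on the virgin compression line:
S_c = C_c·H/(1+e₀)·log₁₀(σ'_f/σ'_0) = 0.29×3.9/(1+1.18)×log₁₀(193.98/113)
    = 0.51881 × 0.23468 = 0.1218 m

S_c ≈ 122 mm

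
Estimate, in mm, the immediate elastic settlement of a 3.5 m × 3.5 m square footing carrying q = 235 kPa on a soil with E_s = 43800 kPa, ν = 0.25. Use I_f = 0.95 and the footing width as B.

S_e ≈ 16.7 mm

Immediate (elastic) settlement: S_e = q·B·(1−ν²)/E_s · I_f.
S_e = 235 × 3.5 × (1 − 0.25²) / 43800 × 0.95
    = 235 × 3.5 × 0.9375 / 43800 × 0.95
    = 0.01672 m = 16.72 mm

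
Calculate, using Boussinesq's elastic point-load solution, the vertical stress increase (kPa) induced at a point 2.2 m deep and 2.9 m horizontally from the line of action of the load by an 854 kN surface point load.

Δσ_z ≈ 6.79 kPa

Boussinesq vertical stress below a point load on an elastic half-space:
Δσ_z = 3P/(2πz²) · [1 + (r/z)²]^(−5/2)
r/z = 2.9/2.2 = 1.3182; [1+(r/z)²]^(−5/2) = 0.080644.
Δσ_z = 3×854/(2π×2.2²) × 0.080644 = 84.247 × 0.080644 = 6.794 kPa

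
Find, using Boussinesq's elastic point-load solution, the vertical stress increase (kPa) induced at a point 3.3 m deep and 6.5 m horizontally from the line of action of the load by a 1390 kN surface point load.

Boussinesq vertical stress below a point load on an elastic half-space:
Δσ_z = 3P/(2πz²) · [1 + (r/z)²]^(−5/2)
r/z = 6.5/3.3 = 1.9697; [1+(r/z)²]^(−5/2) = 0.019011.
Δσ_z = 3×1390/(2π×3.3²) × 0.019011 = 60.944 × 0.019011 = 1.159 kPa

Δσ_z ≈ 1.16 kPa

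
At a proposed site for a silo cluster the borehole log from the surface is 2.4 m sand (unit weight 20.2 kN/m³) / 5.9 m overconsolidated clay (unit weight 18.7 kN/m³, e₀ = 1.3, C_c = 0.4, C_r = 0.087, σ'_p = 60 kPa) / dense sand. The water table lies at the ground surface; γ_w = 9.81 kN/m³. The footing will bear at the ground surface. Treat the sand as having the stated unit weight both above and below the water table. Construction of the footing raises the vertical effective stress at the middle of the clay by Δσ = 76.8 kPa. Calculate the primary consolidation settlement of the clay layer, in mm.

Mid-depth of clay below the ground surface: z = 2.4 + 5.9/2 = 5.35 m.
Total vertical stress at mid-clay: σ_v = 20.2×2.4 + 18.7×2.95 = 103.64 kPa.
Pore pressure: u = 9.81×(5.35 − 0) = 52.483 kPa.
Initial effective stress: σ'_0 = σ_v − u = 103.64 − 52.483 = 51.157 kPa.
Final effective stress: σ'_f = 51.157 + 76.8 = 127.96 kPa.
σ'_f = 127.96 > σ'_p = 60 kPa, so the stress path crosses the preconsolidation pressure — recompression up to σ'_p, then virgin compression beyond:
S_c = H/(1+e₀)·[C_r·log₁₀(σ'_p/σ'_0) + C_c·log₁₀(σ'_f/σ'_p)]
    = 5.9/2.3 × [0.087×log₁₀(60/51.157) + 0.4×log₁₀(127.96/60)]
    = 2.5652 × [0.0060244 + 0.13157] = 0.353 m

S_c ≈ 353 mm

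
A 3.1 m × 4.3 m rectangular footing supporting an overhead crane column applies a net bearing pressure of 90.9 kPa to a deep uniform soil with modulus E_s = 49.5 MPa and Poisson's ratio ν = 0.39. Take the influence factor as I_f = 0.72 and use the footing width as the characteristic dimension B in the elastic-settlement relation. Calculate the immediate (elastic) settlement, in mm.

Immediate (elastic) settlement: S_e = q·B·(1−ν²)/E_s · I_f.
E_s = 49.5 MPa = 49500 kPa.
S_e = 90.9 × 3.1 × (1 − 0.39²) / 49500 × 0.72
    = 90.9 × 3.1 × 0.8479 / 49500 × 0.72
    = 0.003475 m = 3.475 mm

S_e ≈ 3.48 mm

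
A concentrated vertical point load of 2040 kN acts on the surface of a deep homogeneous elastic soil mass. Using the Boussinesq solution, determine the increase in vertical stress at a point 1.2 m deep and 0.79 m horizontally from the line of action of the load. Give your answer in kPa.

Δσ_z ≈ 275 kPa

Boussinesq vertical stress below a point load on an elastic half-space:
Δσ_z = 3P/(2πz²) · [1 + (r/z)²]^(−5/2)
r/z = 0.79/1.2 = 0.65833; [1+(r/z)²]^(−5/2) = 0.40652.
Δσ_z = 3×2040/(2π×1.2²) × 0.40652 = 676.41 × 0.40652 = 275 kPa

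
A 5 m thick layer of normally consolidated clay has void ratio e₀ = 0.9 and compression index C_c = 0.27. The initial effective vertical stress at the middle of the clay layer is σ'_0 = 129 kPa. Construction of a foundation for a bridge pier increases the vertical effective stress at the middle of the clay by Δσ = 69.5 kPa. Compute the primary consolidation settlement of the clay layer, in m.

S_c ≈ 0.133 m

Final effective stress: σ'_f = σ'_0 + Δσ = 129 + 69.5 = 198.5 kPa.
Normally consolidated clay, so the full stress increment lies on the virgin compression line:
S_c = C_c·H/(1+e₀)·log₁₀(σ'_f/σ'_0) = 0.27×5/(1+0.9)×log₁₀(198.5/129)
    = 0.71053 × 0.18717 = 0.133 m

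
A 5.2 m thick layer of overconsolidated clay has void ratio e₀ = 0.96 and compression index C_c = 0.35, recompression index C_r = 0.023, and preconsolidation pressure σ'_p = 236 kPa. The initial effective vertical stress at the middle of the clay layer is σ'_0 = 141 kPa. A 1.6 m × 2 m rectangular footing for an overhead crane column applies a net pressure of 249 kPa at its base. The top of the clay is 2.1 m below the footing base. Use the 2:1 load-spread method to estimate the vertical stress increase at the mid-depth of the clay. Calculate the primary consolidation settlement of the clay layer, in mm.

S_c ≈ 3.33 mm

Mid-depth of clay below the footing base: z = 2.1 + 5.2/2 = 4.7 m.
Stress increase at mid-clay by the 2:1 spreading method:
Δσ = qBL/((B+z)(L+z)) = 249×1.6×2/((1.6+4.7)(2+4.7)) = 18.877 kPa
Final effective stress: σ'_f = 141 + 18.877 = 159.88 kPa.
σ'_f = 159.88 ≤ σ'_p = 236 kPa, so the clay remains overconsolidated and only the recompression index applies:
S_c = C_r·H/(1+e₀)·log₁₀(σ'_f/σ'_0) = 0.023×5.2/1.96×log₁₀(159.88/141)
    = 0.061021 × 0.054575 = 0.00333 m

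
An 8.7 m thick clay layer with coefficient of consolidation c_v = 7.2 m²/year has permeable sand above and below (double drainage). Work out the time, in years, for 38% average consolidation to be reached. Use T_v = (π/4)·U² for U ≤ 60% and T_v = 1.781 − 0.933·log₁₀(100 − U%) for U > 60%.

t ≈ 0.298 years

Drainage path length: H_d = H/2 = 4.35 m (double drainage).
U ≤ 60%: T_v = (π/4)·U² = (π/4)×0.38² = 0.11341.
t = T_v·H_d²/c_v = 0.11341×4.35²/7.2 = 0.2981 years.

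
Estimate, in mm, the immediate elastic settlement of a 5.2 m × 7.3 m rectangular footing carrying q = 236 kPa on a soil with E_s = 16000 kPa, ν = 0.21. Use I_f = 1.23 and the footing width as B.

Immediate (elastic) settlement: S_e = q·B·(1−ν²)/E_s · I_f.
S_e = 236 × 5.2 × (1 − 0.21²) / 16000 × 1.23
    = 236 × 5.2 × 0.9559 / 16000 × 1.23
    = 0.09018 m = 90.18 mm

S_e ≈ 90.2 mm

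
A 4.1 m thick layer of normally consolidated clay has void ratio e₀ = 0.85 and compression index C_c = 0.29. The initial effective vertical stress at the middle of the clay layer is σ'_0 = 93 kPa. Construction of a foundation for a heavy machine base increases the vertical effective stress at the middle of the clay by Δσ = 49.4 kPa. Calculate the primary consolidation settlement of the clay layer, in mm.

S_c ≈ 119 mm

Final effective stress: σ'_f = σ'_0 + Δσ = 93 + 49.4 = 142.4 kPa.
Normally consolidated clay, so the full stress increment lies on the virgin compression line:
S_c = C_c·H/(1+e₀)·log₁₀(σ'_f/σ'_0) = 0.29×4.1/(1+0.85)×log₁₀(142.4/93)
    = 0.6427 × 0.18503 = 0.1189 m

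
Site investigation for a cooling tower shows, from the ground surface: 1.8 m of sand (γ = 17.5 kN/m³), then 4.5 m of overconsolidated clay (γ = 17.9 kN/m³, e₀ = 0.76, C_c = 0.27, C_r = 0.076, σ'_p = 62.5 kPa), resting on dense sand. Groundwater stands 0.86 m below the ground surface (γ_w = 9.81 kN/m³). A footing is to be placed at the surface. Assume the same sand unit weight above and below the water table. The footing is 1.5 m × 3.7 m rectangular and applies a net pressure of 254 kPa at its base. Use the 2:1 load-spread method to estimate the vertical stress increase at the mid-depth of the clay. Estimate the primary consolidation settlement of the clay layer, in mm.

Mid-depth of clay below the ground surface: z = 1.8 + 4.5/2 = 4.05 m.
Total vertical stress at mid-clay: σ_v = 17.5×1.8 + 17.9×2.25 = 71.775 kPa.
Pore pressure: u = 9.81×(4.05 − 0.86) = 31.294 kPa.
Initial effective stress: σ'_0 = σ_v − u = 71.775 − 31.294 = 40.481 kPa.
Stress increase at mid-clay by the 2:1 spreading method:
Δσ = qBL/((B+z)(L+z)) = 254×1.5×3.7/((1.5+4.05)(3.7+4.05)) = 32.774 kPa
Final effective stress: σ'_f = 40.481 + 32.774 = 73.255 kPa.
σ'_f = 73.255 > σ'_p = 62.5 kPa, so the stress path crosses the preconsolidation pressure — recompression up to σ'_p, then virgin compression beyond:
S_c = H/(1+e₀)·[C_r·log₁₀(σ'_p/σ'_0) + C_c·log₁₀(σ'_f/σ'_p)]
    = 4.5/1.76 × [0.076×log₁₀(62.5/40.481) + 0.27×log₁₀(73.255/62.5)]
    = 2.5568 × [0.014336 + 0.018618] = 0.08426 m

S_c ≈ 84.3 mm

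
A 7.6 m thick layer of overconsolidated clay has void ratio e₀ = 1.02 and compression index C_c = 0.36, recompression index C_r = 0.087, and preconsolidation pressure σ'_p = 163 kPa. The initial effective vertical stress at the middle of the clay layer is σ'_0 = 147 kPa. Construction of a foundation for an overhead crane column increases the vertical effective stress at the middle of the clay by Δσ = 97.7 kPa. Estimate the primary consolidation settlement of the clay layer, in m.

S_c ≈ 0.254 m

Final effective stress: σ'_f = 147 + 97.7 = 244.7 kPa.
σ'_f = 244.7 > σ'_p = 163 kPa, so the stress path crosses the preconsolidation pressure — recompression up to σ'_p, then virgin compression beyond:
S_c = H/(1+e₀)·[C_r·log₁₀(σ'_p/σ'_0) + C_c·log₁₀(σ'_f/σ'_p)]
    = 7.6/2.02 × [0.087×log₁₀(163/147) + 0.36×log₁₀(244.7/163)]
    = 3.7624 × [0.0039037 + 0.063521] = 0.2537 m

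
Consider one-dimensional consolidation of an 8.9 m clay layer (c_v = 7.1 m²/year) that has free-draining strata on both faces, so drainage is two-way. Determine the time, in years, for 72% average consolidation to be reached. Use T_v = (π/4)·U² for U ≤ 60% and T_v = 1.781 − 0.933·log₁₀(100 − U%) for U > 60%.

Drainage path length: H_d = H/2 = 4.45 m (double drainage).
U > 60%: T_v = 1.781 − 0.933·log₁₀(100 − 72) = 0.4308.
t = T_v·H_d²/c_v = 0.4308×4.45²/7.1 = 1.202 years.

t ≈ 1.2 years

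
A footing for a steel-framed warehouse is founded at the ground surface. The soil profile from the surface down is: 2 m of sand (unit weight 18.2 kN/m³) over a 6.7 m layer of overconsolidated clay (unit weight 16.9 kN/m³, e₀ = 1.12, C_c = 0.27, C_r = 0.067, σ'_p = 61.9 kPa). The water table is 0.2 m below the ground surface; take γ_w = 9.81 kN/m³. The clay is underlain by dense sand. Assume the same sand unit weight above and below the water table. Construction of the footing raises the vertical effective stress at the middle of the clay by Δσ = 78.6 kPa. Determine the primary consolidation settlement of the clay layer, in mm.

Mid-depth of clay below the ground surface: z = 2 + 6.7/2 = 5.35 m.
Total vertical stress at mid-clay: σ_v = 18.2×2 + 16.9×3.35 = 93.015 kPa.
Pore pressure: u = 9.81×(5.35 − 0.2) = 50.522 kPa.
Initial effective stress: σ'_0 = σ_v − u = 93.015 − 50.522 = 42.493 kPa.
Final effective stress: σ'_f = 42.493 + 78.6 = 121.09 kPa.
σ'_f = 121.09 > σ'_p = 61.9 kPa, so the stress path crosses the preconsolidation pressure — recompression up to σ'_p, then virgin compression beyond:
S_c = H/(1+e₀)·[C_r·log₁₀(σ'_p/σ'_0) + C_c·log₁₀(σ'_f/σ'_p)]
    = 6.7/2.12 × [0.067×log₁₀(61.9/42.493) + 0.27×log₁₀(121.09/61.9)]
    = 3.1604 × [0.010946 + 0.078683] = 0.2833 m

S_c ≈ 283 mm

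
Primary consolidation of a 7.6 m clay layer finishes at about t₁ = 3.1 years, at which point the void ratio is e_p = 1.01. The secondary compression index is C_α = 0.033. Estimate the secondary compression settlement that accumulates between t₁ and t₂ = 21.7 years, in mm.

S_s ≈ 105 mm

Secondary compression: S_s = C_α·H/(1+e_p)·log₁₀(t₂/t₁)
S_s = 0.033×7.6/(1+1.01)×log₁₀(21.7/3.1)
    = 0.1248 × 0.8451 = 0.1054 m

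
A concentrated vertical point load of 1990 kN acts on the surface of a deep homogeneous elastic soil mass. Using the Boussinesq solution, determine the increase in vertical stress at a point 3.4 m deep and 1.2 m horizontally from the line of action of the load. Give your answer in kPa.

Δσ_z ≈ 61.3 kPa

Boussinesq vertical stress below a point load on an elastic half-space:
Δσ_z = 3P/(2πz²) · [1 + (r/z)²]^(−5/2)
r/z = 1.2/3.4 = 0.35294; [1+(r/z)²]^(−5/2) = 0.74565.
Δσ_z = 3×1990/(2π×3.4²) × 0.74565 = 82.193 × 0.74565 = 61.29 kPa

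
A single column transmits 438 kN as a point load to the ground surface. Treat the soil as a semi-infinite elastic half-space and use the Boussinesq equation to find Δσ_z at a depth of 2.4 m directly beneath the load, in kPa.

Δσ_z ≈ 36.3 kPa

Boussinesq vertical stress below a point load on an elastic half-space:
Δσ_z = 3P/(2πz²) · [1 + (r/z)²]^(−5/2)
r/z = 0/2.4 = 0; [1+(r/z)²]^(−5/2) = 1.
Δσ_z = 3×438/(2π×2.4²) × 1 = 36.307 × 1 = 36.31 kPa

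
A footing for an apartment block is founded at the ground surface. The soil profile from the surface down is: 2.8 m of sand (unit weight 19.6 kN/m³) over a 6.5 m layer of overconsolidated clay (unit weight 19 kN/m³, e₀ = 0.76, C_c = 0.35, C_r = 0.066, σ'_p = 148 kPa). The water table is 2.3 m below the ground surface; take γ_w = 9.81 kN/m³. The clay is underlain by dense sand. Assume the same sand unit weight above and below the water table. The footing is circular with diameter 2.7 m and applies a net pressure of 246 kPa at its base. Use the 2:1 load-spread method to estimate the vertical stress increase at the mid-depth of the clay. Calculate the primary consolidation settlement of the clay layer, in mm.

Mid-depth of clay below the ground surface: z = 2.8 + 6.5/2 = 6.05 m.
Total vertical stress at mid-clay: σ_v = 19.6×2.8 + 19×3.25 = 116.63 kPa.
Pore pressure: u = 9.81×(6.05 − 2.3) = 36.788 kPa.
Initial effective stress: σ'_0 = σ_v − u = 116.63 − 36.788 = 79.842 kPa.
Stress increase at mid-clay by the 2:1 spreading method:
Δσ ≈ qD²/(D+z)² = 246×2.7²/(2.7+6.05)² = 23.423 kPa
Final effective stress: σ'_f = 79.842 + 23.423 = 103.27 kPa.
σ'_f = 103.27 ≤ σ'_p = 148 kPa, so the clay remains overconsolidated and only the recompression index applies:
S_c = C_r·H/(1+e₀)·log₁₀(σ'_f/σ'_0) = 0.066×6.5/1.76×log₁₀(103.27/79.842)
    = 0.24375 × 0.11174 = 0.02724 m

S_c ≈ 27.2 mm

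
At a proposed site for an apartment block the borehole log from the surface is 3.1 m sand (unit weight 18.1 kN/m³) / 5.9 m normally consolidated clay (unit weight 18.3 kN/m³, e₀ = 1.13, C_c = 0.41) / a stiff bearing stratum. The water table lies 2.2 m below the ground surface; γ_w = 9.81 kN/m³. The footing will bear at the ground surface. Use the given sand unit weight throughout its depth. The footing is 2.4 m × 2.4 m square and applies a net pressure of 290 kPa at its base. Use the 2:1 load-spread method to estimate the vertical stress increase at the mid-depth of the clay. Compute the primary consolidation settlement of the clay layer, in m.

S_c ≈ 0.138 m

Mid-depth of clay below the ground surface: z = 3.1 + 5.9/2 = 6.05 m.
Total vertical stress at mid-clay: σ_v = 18.1×3.1 + 18.3×2.95 = 110.1 kPa.
Pore pressure: u = 9.81×(6.05 − 2.2) = 37.769 kPa.
Initial effective stress: σ'_0 = σ_v − u = 110.1 − 37.769 = 72.331 kPa.
Stress increase at mid-clay by the 2:1 spreading method:
Δσ = qBL/((B+z)(L+z)) = 290×2.4×2.4/((2.4+6.05)(2.4+6.05)) = 23.394 kPa
Final effective stress: σ'_f = σ'_0 + Δσ = 72.331 + 23.394 = 95.725 kPa.
Normally consolidated clay, so the full stress increment lies on the virgin compression line:
S_c = C_c·H/(1+e₀)·log₁₀(σ'_f/σ'_0) = 0.41×5.9/(1+1.13)×log₁₀(95.725/72.331)
    = 1.1357 × 0.1217 = 0.1382 m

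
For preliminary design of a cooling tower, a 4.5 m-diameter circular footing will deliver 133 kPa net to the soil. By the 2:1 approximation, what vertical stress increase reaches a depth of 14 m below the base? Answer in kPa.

By the 2:1 method the load spreads at 1 horizontal : 2 vertical, so at depth z the loaded area has grown by z in each plan dimension:
Δσ ≈ qD²/(D+z)² = 133×4.5²/(4.5+14)² = 7.8692 kPa

Δσ_z ≈ 7.87 kPa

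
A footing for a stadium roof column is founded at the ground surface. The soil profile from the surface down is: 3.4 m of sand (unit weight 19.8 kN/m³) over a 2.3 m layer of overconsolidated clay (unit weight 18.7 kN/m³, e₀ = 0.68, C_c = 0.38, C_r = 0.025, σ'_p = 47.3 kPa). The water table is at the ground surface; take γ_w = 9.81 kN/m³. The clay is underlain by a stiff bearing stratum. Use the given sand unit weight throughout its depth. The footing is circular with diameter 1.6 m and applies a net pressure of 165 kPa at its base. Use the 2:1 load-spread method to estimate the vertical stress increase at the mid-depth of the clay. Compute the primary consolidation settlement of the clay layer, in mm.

Mid-depth of clay below the ground surface: z = 3.4 + 2.3/2 = 4.55 m.
Total vertical stress at mid-clay: σ_v = 19.8×3.4 + 18.7×1.15 = 88.825 kPa.
Pore pressure: u = 9.81×(4.55 − 0) = 44.636 kPa.
Initial effective stress: σ'_0 = σ_v − u = 88.825 − 44.636 = 44.189 kPa.
Stress increase at mid-clay by the 2:1 spreading method:
Δσ ≈ qD²/(D+z)² = 165×1.6²/(1.6+4.55)² = 11.168 kPa
Final effective stress: σ'_f = 44.189 + 11.168 = 55.357 kPa.
σ'_f = 55.357 > σ'_p = 47.3 kPa, so the stress path crosses the preconsolidation pressure — recompression up to σ'_p, then virgin compression beyond:
S_c = H/(1+e₀)·[C_r·log₁₀(σ'_p/σ'_0) + C_c·log₁₀(σ'_f/σ'_p)]
    = 2.3/1.68 × [0.025×log₁₀(47.3/44.189) + 0.38×log₁₀(55.357/47.3)]
    = 1.369 × [0.00073867 + 0.025958] = 0.03655 m

S_c ≈ 36.5 mm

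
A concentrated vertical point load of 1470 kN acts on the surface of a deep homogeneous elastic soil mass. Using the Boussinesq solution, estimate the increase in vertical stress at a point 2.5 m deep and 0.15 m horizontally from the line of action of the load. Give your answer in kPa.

Boussinesq vertical stress below a point load on an elastic half-space:
Δσ_z = 3P/(2πz²) · [1 + (r/z)²]^(−5/2)
r/z = 0.15/2.5 = 0.06; [1+(r/z)²]^(−5/2) = 0.99106.
Δσ_z = 3×1470/(2π×2.5²) × 0.99106 = 112.3 × 0.99106 = 111.3 kPa

Δσ_z ≈ 111 kPa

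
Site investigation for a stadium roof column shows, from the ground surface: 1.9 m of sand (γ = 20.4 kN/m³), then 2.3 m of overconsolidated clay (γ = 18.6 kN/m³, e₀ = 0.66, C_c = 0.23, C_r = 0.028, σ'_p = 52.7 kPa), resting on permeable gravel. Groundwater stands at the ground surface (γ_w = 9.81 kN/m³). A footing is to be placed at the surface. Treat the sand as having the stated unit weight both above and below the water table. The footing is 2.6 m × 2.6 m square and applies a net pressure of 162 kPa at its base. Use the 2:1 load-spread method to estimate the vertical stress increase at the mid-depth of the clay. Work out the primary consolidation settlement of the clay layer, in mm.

S_c ≈ 37.4 mm

Mid-depth of clay below the ground surface: z = 1.9 + 2.3/2 = 3.05 m.
Total vertical stress at mid-clay: σ_v = 20.4×1.9 + 18.6×1.15 = 60.15 kPa.
Pore pressure: u = 9.81×(3.05 − 0) = 29.921 kPa.
Initial effective stress: σ'_0 = σ_v − u = 60.15 − 29.921 = 30.229 kPa.
Stress increase at mid-clay by the 2:1 spreading method:
Δσ = qBL/((B+z)(L+z)) = 162×2.6×2.6/((2.6+3.05)(2.6+3.05)) = 34.306 kPa
Final effective stress: σ'_f = 30.229 + 34.306 = 64.535 kPa.
σ'_f = 64.535 > σ'_p = 52.7 kPa, so the stress path crosses the preconsolidation pressure — recompression up to σ'_p, then virgin compression beyond:
S_c = H/(1+e₀)·[C_r·log₁₀(σ'_p/σ'_0) + C_c·log₁₀(σ'_f/σ'_p)]
    = 2.3/1.66 × [0.028×log₁₀(52.7/30.229) + 0.23×log₁₀(64.535/52.7)]
    = 1.3855 × [0.0067588 + 0.020236] = 0.0374 m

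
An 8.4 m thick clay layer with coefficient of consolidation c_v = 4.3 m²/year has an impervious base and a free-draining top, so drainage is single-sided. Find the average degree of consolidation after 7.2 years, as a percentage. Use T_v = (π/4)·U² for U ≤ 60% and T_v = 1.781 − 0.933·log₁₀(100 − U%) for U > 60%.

U ≈ 72.5 %

Drainage path length: H_d = H = 8.4 m (single drainage).
T_v = c_v·t/H_d² = 4.3×7.2/8.4² = 0.43878.
T_v = 0.43878 corresponds to the U > 60% branch:
U = 1 − 10^((1.781 − T_v)/0.933)/100 = 0.7255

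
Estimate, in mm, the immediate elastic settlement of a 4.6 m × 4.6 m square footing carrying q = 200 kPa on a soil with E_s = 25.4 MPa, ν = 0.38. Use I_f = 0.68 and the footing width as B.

Immediate (elastic) settlement: S_e = q·B·(1−ν²)/E_s · I_f.
E_s = 25.4 MPa = 25400 kPa.
S_e = 200 × 4.6 × (1 − 0.38²) / 25400 × 0.68
    = 200 × 4.6 × 0.8556 / 25400 × 0.68
    = 0.02107 m = 21.07 mm

S_e ≈ 21.1 mm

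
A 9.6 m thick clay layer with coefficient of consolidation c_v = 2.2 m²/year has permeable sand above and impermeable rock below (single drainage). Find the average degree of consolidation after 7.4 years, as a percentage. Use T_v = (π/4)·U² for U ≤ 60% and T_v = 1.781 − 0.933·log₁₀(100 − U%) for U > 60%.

U ≈ 47.4 %

Drainage path length: H_d = H = 9.6 m (single drainage).
T_v = c_v·t/H_d² = 2.2×7.4/9.6² = 0.17665.
T_v = 0.17665 corresponds to the U ≤ 60% branch:
U = √(4T_v/π) = 0.4743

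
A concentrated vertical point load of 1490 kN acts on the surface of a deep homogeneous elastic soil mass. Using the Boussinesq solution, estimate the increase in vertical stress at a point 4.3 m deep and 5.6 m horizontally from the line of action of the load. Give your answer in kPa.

Boussinesq vertical stress below a point load on an elastic half-space:
Δσ_z = 3P/(2πz²) · [1 + (r/z)²]^(−5/2)
r/z = 5.6/4.3 = 1.3023; [1+(r/z)²]^(−5/2) = 0.083788.
Δσ_z = 3×1490/(2π×4.3²) × 0.083788 = 38.476 × 0.083788 = 3.224 kPa

Δσ_z ≈ 3.22 kPa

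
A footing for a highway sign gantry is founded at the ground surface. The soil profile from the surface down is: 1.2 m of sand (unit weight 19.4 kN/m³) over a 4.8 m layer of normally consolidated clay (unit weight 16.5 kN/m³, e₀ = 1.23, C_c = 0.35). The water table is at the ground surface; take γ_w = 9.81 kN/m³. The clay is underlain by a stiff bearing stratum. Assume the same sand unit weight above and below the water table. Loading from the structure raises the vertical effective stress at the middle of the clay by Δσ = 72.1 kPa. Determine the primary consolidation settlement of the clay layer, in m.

S_c ≈ 0.421 m

Mid-depth of clay below the ground surface: z = 1.2 + 4.8/2 = 3.6 m.
Total vertical stress at mid-clay: σ_v = 19.4×1.2 + 16.5×2.4 = 62.88 kPa.
Pore pressure: u = 9.81×(3.6 − 0) = 35.316 kPa.
Initial effective stress: σ'_0 = σ_v − u = 62.88 − 35.316 = 27.564 kPa.
Final effective stress: σ'_f = σ'_0 + Δσ = 27.564 + 72.1 = 99.664 kPa.
Normally consolidated clay, so the full stress increment lies on the virgin compression line:
S_c = C_c·H/(1+e₀)·log₁₀(σ'_f/σ'_0) = 0.35×4.8/(1+1.23)×log₁₀(99.664/27.564)
    = 0.75336 × 0.5582 = 0.4205 m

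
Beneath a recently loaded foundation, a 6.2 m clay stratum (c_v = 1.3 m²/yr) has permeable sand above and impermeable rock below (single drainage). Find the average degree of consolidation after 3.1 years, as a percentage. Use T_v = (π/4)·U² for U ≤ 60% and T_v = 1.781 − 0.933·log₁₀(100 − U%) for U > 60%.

U ≈ 36.5 %

Drainage path length: H_d = H = 6.2 m (single drainage).
T_v = c_v·t/H_d² = 1.3×3.1/6.2² = 0.10484.
T_v = 0.10484 corresponds to the U ≤ 60% branch:
U = √(4T_v/π) = 0.3654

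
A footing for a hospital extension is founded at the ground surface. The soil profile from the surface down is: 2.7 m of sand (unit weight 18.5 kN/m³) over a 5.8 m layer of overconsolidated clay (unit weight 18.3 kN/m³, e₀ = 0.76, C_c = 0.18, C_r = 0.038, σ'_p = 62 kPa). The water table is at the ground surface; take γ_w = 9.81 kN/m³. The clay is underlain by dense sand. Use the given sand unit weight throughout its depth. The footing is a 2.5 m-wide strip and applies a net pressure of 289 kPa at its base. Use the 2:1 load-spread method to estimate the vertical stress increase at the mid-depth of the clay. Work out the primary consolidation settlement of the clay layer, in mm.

S_c ≈ 219 mm

Mid-depth of clay below the ground surface: z = 2.7 + 5.8/2 = 5.6 m.
Total vertical stress at mid-clay: σ_v = 18.5×2.7 + 18.3×2.9 = 103.02 kPa.
Pore pressure: u = 9.81×(5.6 − 0) = 54.936 kPa.
Initial effective stress: σ'_0 = σ_v − u = 103.02 − 54.936 = 48.084 kPa.
Stress increase at mid-clay by the 2:1 spreading method:
Δσ = qB/(B+z) = 289×2.5/(2.5+5.6) = 89.198 kPa
Final effective stress: σ'_f = 48.084 + 89.198 = 137.28 kPa.
σ'_f = 137.28 > σ'_p = 62 kPa, so the stress path crosses the preconsolidation pressure — recompression up to σ'_p, then virgin compression beyond:
S_c = H/(1+e₀)·[C_r·log₁₀(σ'_p/σ'_0) + C_c·log₁₀(σ'_f/σ'_p)]
    = 5.8/1.76 × [0.038×log₁₀(62/48.084) + 0.18×log₁₀(137.28/62)]
    = 3.2955 × [0.0041949 + 0.062139] = 0.2186 m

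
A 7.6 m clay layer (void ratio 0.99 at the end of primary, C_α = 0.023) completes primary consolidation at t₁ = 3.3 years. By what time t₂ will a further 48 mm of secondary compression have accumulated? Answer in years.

S_s = C_α·H/(1+e_p)·log₁₀(t₂/t₁) ⇒ log₁₀(t₂/t₁) = S_s·(1+e_p)/(C_α·H).
log₁₀(t₂/t₁) = 0.048 × (1+0.99) / (0.023×7.6) = 0.5465
t₂ = t₁ × 10^0.5465 = 3.3 × 3.519 = 11.61 years

t₂ ≈ 11.6 years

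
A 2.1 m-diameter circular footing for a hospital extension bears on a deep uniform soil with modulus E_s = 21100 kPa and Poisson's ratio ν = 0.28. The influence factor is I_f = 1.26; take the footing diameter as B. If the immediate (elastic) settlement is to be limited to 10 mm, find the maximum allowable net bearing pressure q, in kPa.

q ≈ 86.5 kPa

S_e = q·B·(1−ν²)/E_s · I_f  ⇒  q = S_e·E_s / (B·(1−ν²)·I_f).
q = 0.01 × 21100 / (2.1 × 0.9216 × 1.26) = 86.53 kPa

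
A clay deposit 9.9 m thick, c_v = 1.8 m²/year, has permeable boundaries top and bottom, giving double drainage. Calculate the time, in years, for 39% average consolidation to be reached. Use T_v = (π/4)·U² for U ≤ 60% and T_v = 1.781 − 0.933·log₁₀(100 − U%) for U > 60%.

Drainage path length: H_d = H/2 = 4.95 m (double drainage).
U ≤ 60%: T_v = (π/4)·U² = (π/4)×0.39² = 0.11946.
t = T_v·H_d²/c_v = 0.11946×4.95²/1.8 = 1.626 years.

t ≈ 1.63 years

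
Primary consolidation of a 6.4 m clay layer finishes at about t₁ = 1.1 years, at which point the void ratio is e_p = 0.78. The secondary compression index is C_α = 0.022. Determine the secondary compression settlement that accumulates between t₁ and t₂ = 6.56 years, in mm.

S_s ≈ 61.3 mm

Secondary compression: S_s = C_α·H/(1+e_p)·log₁₀(t₂/t₁)
S_s = 0.022×6.4/(1+0.78)×log₁₀(6.56/1.1)
    = 0.0791 × 0.7755 = 0.06134 m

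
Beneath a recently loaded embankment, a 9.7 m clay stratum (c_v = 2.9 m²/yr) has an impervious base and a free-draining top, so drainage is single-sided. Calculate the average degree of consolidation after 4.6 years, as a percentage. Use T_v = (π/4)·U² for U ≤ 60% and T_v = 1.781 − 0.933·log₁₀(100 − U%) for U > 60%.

Drainage path length: H_d = H = 9.7 m (single drainage).
T_v = c_v·t/H_d² = 2.9×4.6/9.7² = 0.14178.
T_v = 0.14178 corresponds to the U ≤ 60% branch:
U = √(4T_v/π) = 0.4249

U ≈ 42.5 %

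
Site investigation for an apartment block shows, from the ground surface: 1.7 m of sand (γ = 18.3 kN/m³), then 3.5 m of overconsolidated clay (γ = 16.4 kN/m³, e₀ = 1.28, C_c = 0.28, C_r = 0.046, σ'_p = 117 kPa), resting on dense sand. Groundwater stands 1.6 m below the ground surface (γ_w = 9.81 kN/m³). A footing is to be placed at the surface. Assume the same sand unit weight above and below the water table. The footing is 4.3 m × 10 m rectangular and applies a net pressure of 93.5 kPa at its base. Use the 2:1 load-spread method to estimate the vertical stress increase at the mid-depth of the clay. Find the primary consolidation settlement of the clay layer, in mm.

S_c ≈ 20.1 mm

Mid-depth of clay below the ground surface: z = 1.7 + 3.5/2 = 3.45 m.
Total vertical stress at mid-clay: σ_v = 18.3×1.7 + 16.4×1.75 = 59.81 kPa.
Pore pressure: u = 9.81×(3.45 − 1.6) = 18.149 kPa.
Initial effective stress: σ'_0 = σ_v − u = 59.81 − 18.149 = 41.661 kPa.
Stress increase at mid-clay by the 2:1 spreading method:
Δσ = qBL/((B+z)(L+z)) = 93.5×4.3×10/((4.3+3.45)(10+3.45)) = 38.571 kPa
Final effective stress: σ'_f = 41.661 + 38.571 = 80.232 kPa.
σ'_f = 80.232 ≤ σ'_p = 117 kPa, so the clay remains overconsolidated and only the recompression index applies:
S_c = C_r·H/(1+e₀)·log₁₀(σ'_f/σ'_0) = 0.046×3.5/2.28×log₁₀(80.232/41.661)
    = 0.070615 × 0.28462 = 0.0201 m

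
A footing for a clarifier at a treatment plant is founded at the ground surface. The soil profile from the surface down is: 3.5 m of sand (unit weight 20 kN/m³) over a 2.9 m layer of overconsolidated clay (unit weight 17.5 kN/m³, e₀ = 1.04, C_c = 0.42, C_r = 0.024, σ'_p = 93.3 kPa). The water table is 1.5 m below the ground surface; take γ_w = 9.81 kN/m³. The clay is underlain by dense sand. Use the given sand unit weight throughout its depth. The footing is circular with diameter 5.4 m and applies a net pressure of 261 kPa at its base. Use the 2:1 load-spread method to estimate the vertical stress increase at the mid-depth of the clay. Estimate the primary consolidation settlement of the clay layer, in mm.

Mid-depth of clay below the ground surface: z = 3.5 + 2.9/2 = 4.95 m.
Total vertical stress at mid-clay: σ_v = 20×3.5 + 17.5×1.45 = 95.375 kPa.
Pore pressure: u = 9.81×(4.95 − 1.5) = 33.845 kPa.
Initial effective stress: σ'_0 = σ_v − u = 95.375 − 33.845 = 61.53 kPa.
Stress increase at mid-clay by the 2:1 spreading method:
Δσ ≈ qD²/(D+z)² = 261×5.4²/(5.4+4.95)² = 71.047 kPa
Final effective stress: σ'_f = 61.53 + 71.047 = 132.58 kPa.
σ'_f = 132.58 > σ'_p = 93.3 kPa, so the stress path crosses the preconsolidation pressure — recompression up to σ'_p, then virgin compression beyond:
S_c = H/(1+e₀)·[C_r·log₁₀(σ'_p/σ'_0) + C_c·log₁₀(σ'_f/σ'_p)]
    = 2.9/2.04 × [0.024×log₁₀(93.3/61.53) + 0.42×log₁₀(132.58/93.3)]
    = 1.4216 × [0.0043391 + 0.06409] = 0.09728 m

S_c ≈ 97.3 mm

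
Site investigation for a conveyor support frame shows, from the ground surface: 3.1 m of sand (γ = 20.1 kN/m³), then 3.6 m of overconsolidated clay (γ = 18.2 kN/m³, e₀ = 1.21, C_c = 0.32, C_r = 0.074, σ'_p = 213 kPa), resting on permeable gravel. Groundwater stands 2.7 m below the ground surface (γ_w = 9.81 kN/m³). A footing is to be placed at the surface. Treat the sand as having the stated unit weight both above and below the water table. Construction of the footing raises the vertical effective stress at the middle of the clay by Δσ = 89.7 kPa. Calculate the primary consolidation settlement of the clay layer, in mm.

S_c ≈ 41.8 mm

Mid-depth of clay below the ground surface: z = 3.1 + 3.6/2 = 4.9 m.
Total vertical stress at mid-clay: σ_v = 20.1×3.1 + 18.2×1.8 = 95.07 kPa.
Pore pressure: u = 9.81×(4.9 − 2.7) = 21.582 kPa.
Initial effective stress: σ'_0 = σ_v − u = 95.07 − 21.582 = 73.488 kPa.
Final effective stress: σ'_f = 73.488 + 89.7 = 163.19 kPa.
σ'_f = 163.19 ≤ σ'_p = 213 kPa, so the clay remains overconsolidated and only the recompression index applies:
S_c = C_r·H/(1+e₀)·log₁₀(σ'_f/σ'_0) = 0.074×3.6/2.21×log₁₀(163.19/73.488)
    = 0.12055 × 0.34648 = 0.04177 m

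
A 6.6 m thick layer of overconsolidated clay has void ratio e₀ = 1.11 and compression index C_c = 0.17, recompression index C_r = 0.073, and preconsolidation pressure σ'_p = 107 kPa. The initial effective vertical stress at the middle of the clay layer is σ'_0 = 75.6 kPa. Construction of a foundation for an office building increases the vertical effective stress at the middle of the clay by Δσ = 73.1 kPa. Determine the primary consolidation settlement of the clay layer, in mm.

S_c ≈ 110 mm

Final effective stress: σ'_f = 75.6 + 73.1 = 148.7 kPa.
σ'_f = 148.7 > σ'_p = 107 kPa, so the stress path crosses the preconsolidation pressure — recompression up to σ'_p, then virgin compression beyond:
S_c = H/(1+e₀)·[C_r·log₁₀(σ'_p/σ'_0) + C_c·log₁₀(σ'_f/σ'_p)]
    = 6.6/2.11 × [0.073×log₁₀(107/75.6) + 0.17×log₁₀(148.7/107)]
    = 3.128 × [0.011013 + 0.024298] = 0.1105 m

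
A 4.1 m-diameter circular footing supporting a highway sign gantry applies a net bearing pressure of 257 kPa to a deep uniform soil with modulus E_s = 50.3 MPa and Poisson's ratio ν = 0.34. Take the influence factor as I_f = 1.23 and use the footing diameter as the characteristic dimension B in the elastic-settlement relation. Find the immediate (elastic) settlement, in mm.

Immediate (elastic) settlement: S_e = q·B·(1−ν²)/E_s · I_f.
E_s = 50.3 MPa = 50300 kPa.
S_e = 257 × 4.1 × (1 − 0.34²) / 50300 × 1.23
    = 257 × 4.1 × 0.8844 / 50300 × 1.23
    = 0.02279 m = 22.79 mm

S_e ≈ 22.8 mm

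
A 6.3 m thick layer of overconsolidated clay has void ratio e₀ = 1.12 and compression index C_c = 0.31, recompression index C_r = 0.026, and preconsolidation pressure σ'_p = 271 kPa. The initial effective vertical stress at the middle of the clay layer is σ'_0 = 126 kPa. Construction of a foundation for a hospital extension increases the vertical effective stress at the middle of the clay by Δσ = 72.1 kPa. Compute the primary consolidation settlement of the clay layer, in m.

Final effective stress: σ'_f = 126 + 72.1 = 198.1 kPa.
σ'_f = 198.1 ≤ σ'_p = 271 kPa, so the clay remains overconsolidated and only the recompression index applies:
S_c = C_r·H/(1+e₀)·log₁₀(σ'_f/σ'_0) = 0.026×6.3/2.12×log₁₀(198.1/126)
    = 0.077264 × 0.19651 = 0.01518 m

S_c ≈ 0.0152 m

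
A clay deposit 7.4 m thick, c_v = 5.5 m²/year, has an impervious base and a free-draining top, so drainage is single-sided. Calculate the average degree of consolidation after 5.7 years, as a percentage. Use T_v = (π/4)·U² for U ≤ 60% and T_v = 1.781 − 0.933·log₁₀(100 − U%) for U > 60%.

U ≈ 80.3 %

Drainage path length: H_d = H = 7.4 m (single drainage).
T_v = c_v·t/H_d² = 5.5×5.7/7.4² = 0.5725.
T_v = 0.5725 corresponds to the U > 60% branch:
U = 1 − 10^((1.781 − T_v)/0.933)/100 = 0.8026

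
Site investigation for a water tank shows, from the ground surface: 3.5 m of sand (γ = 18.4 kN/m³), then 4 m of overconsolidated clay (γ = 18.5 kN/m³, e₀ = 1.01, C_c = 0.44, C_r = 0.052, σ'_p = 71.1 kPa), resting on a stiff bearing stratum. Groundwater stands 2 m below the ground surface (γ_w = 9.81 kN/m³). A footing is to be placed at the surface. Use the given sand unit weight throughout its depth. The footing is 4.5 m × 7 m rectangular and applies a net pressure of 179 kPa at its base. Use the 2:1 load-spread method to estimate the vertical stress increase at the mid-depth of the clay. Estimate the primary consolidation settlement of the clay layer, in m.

Mid-depth of clay below the ground surface: z = 3.5 + 4/2 = 5.5 m.
Total vertical stress at mid-clay: σ_v = 18.4×3.5 + 18.5×2 = 101.4 kPa.
Pore pressure: u = 9.81×(5.5 − 2) = 34.335 kPa.
Initial effective stress: σ'_0 = σ_v − u = 101.4 − 34.335 = 67.065 kPa.
Stress increase at mid-clay by the 2:1 spreading method:
Δσ = qBL/((B+z)(L+z)) = 179×4.5×7/((4.5+5.5)(7+5.5)) = 45.108 kPa
Final effective stress: σ'_f = 67.065 + 45.108 = 112.17 kPa.
σ'_f = 112.17 > σ'_p = 71.1 kPa, so the stress path crosses the preconsolidation pressure — recompression up to σ'_p, then virgin compression beyond:
S_c = H/(1+e₀)·[C_r·log₁₀(σ'_p/σ'_0) + C_c·log₁₀(σ'_f/σ'_p)]
    = 4/2.01 × [0.052×log₁₀(71.1/67.065) + 0.44×log₁₀(112.17/71.1)]
    = 1.99 × [0.0013194 + 0.087123] = 0.176 m

S_c ≈ 0.176 m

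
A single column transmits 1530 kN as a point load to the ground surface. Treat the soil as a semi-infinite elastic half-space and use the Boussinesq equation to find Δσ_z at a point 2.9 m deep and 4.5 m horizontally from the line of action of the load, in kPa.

Boussinesq vertical stress below a point load on an elastic half-space:
Δσ_z = 3P/(2πz²) · [1 + (r/z)²]^(−5/2)
r/z = 4.5/2.9 = 1.5517; [1+(r/z)²]^(−5/2) = 0.046644.
Δσ_z = 3×1530/(2π×2.9²) × 0.046644 = 86.863 × 0.046644 = 4.052 kPa

Δσ_z ≈ 4.05 kPa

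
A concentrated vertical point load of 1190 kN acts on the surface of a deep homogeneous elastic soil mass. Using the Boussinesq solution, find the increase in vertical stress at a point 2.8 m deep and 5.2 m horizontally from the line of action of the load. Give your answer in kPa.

Boussinesq vertical stress below a point load on an elastic half-space:
Δσ_z = 3P/(2πz²) · [1 + (r/z)²]^(−5/2)
r/z = 5.2/2.8 = 1.8571; [1+(r/z)²]^(−5/2) = 0.023952.
Δσ_z = 3×1190/(2π×2.8²) × 0.023952 = 72.472 × 0.023952 = 1.736 kPa

Δσ_z ≈ 1.74 kPa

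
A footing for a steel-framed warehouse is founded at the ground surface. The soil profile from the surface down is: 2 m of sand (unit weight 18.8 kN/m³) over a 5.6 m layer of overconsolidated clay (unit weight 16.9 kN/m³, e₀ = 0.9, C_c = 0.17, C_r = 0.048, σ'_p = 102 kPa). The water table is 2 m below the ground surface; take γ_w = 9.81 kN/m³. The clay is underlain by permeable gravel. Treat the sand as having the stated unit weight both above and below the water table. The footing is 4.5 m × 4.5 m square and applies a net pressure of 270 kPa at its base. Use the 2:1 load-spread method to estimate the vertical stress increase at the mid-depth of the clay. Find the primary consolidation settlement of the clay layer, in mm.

S_c ≈ 71.8 mm

Mid-depth of clay below the ground surface: z = 2 + 5.6/2 = 4.8 m.
Total vertical stress at mid-clay: σ_v = 18.8×2 + 16.9×2.8 = 84.92 kPa.
Pore pressure: u = 9.81×(4.8 − 2) = 27.468 kPa.
Initial effective stress: σ'_0 = σ_v − u = 84.92 − 27.468 = 57.452 kPa.
Stress increase at mid-clay by the 2:1 spreading method:
Δσ = qBL/((B+z)(L+z)) = 270×4.5×4.5/((4.5+4.8)(4.5+4.8)) = 63.215 kPa
Final effective stress: σ'_f = 57.452 + 63.215 = 120.67 kPa.
σ'_f = 120.67 > σ'_p = 102 kPa, so the stress path crosses the preconsolidation pressure — recompression up to σ'_p, then virgin compression beyond:
S_c = H/(1+e₀)·[C_r·log₁₀(σ'_p/σ'_0) + C_c·log₁₀(σ'_f/σ'_p)]
    = 5.6/1.9 × [0.048×log₁₀(102/57.452) + 0.17×log₁₀(120.67/102)]
    = 2.9474 × [0.011966 + 0.01241] = 0.07185 m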